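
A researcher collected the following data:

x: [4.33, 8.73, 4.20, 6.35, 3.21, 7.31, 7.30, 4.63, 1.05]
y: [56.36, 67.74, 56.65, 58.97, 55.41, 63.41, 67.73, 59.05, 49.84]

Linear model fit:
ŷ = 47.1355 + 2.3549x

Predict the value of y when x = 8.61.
ŷ = 67.4112

To predict y for x = 8.61, substitute into the regression equation:

ŷ = 47.1355 + 2.3549 × 8.61
ŷ = 47.1355 + 20.2757
ŷ = 67.4112

This is a point prediction; actual observations scatter around it by roughly the residual standard deviation.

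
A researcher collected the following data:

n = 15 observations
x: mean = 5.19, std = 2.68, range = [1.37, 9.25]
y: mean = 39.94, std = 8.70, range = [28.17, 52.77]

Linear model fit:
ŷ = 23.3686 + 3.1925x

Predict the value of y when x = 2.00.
ŷ = 29.7536

Plug x = 2.00 into the fitted line:

ŷ = 23.3686 + 3.1925 × 2.00
ŷ = 23.3686 + 6.3850
ŷ = 29.7536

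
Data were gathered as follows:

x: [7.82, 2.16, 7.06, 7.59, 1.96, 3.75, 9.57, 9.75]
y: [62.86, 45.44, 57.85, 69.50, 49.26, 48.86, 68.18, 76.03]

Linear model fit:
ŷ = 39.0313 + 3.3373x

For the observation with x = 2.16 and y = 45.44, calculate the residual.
Residual = -0.7999

The residual is the difference between the actual value and the predicted value:

Residual = y - ŷ

Step 1: Calculate predicted value
ŷ = 39.0313 + 3.3373 × 2.16
ŷ = 46.2399

Step 2: Calculate residual
Residual = 45.44 - 46.2399
Residual = -0.7999

Sign check: y < ŷ, so the point is below the line and the fit overestimates here.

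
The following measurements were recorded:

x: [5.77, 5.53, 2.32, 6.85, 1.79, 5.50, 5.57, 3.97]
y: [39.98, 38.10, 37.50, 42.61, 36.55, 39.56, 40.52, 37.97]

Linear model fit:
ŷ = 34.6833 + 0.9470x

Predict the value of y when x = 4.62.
ŷ = 39.0584

Plug x = 4.62 into the fitted line:

ŷ = 34.6833 + 0.9470 × 4.62
ŷ = 34.6833 + 4.3751
ŷ = 39.0584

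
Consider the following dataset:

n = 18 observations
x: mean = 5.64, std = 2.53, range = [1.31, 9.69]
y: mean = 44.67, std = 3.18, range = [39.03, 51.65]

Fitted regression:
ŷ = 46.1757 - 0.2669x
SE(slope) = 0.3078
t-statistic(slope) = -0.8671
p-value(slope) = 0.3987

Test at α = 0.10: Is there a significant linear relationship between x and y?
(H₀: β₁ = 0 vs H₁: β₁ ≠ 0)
p-value = 0.3987 ≥ α = 0.10, so we fail to reject H₀. The relationship is not significant.

Hypothesis test for the slope coefficient:

H₀: β₁ = 0 (no linear relationship)
H₁: β₁ ≠ 0 (linear relationship exists)

Test statistic: t = β̂₁ / SE(β̂₁) = -0.2669 / 0.3078 = -0.8671

With df = 16, the two-sided p-value for |t| = 0.8671 is 0.3987.

Decision rule: reject H₀ if p-value < α.
p-value = 0.3987 ≥ α = 0.10 → fail to reject H₀.

Conclusion: the linear association between x and y is not significant at the 10% level.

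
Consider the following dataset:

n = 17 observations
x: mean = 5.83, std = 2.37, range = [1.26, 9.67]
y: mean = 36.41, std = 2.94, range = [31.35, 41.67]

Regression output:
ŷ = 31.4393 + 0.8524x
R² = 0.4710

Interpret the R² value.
R² = 0.4710 means 47.10% of the variation in y is explained by the linear relationship with x. This indicates a moderate fit.

R² (coefficient of determination) measures the proportion of variance in y explained by the regression model.

Here R² = 0.4710:
- Explained: 47.10% of the variation in y
- Unexplained (residual): 100% − 47.10% = 52.90%
- Rule of thumb (below 0.3 weak; 0.3 to below 0.7 moderate; 0.7 and above strong) → moderate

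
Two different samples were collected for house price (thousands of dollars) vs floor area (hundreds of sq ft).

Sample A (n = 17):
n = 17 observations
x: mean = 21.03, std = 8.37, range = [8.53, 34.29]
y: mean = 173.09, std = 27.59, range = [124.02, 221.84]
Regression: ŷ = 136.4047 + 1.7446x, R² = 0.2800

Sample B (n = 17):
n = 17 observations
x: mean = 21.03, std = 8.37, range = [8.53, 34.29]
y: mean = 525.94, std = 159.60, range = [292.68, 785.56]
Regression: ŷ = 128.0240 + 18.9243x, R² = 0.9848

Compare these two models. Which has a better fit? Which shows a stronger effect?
Model B has the better fit (R² = 0.9848 vs 0.2800). Model B shows the stronger effect (|β₁| = 18.9243 vs 1.7446).

Model Comparison:

Fit — compare R²:
- Model A: R² = 0.2800 → 28.00% of variance in house price explained
- Model B: R² = 0.9848 → 98.48% of variance in house price explained
- 0.9848 > 0.2800 → Model B has the better fit

Which has the larger per-hundred sq ft effect? (|β₁|)
- Model A: β₁ = 1.7446 → predicted house price rises 1.7446 thousand dollars per additional hundred sq ft of floor area
- Model B: β₁ = 18.9243 → predicted house price rises 18.9243 thousand dollars per additional hundred sq ft of floor area
- |1.7446| < |18.9243| → Model B shows the stronger marginal effect

Note: R² measures how tightly points cluster around the line; β₁ measures how steep the line is — they answer different questions.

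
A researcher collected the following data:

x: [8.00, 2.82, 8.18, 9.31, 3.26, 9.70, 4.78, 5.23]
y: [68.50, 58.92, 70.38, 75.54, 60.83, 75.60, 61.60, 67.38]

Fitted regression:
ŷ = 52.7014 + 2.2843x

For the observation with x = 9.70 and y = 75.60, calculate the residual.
Residual = 0.7409

The residual is the difference between the actual value and the predicted value:

Residual = y - ŷ

Step 1: Calculate predicted value
ŷ = 52.7014 + 2.2843 × 9.70
ŷ = 74.8591

Step 2: Calculate residual
Residual = 75.60 - 74.8591
Residual = 0.7409

Interpretation: the model underestimates the actual value by 0.7409 at this point (positive residual → observation lies above the fitted line).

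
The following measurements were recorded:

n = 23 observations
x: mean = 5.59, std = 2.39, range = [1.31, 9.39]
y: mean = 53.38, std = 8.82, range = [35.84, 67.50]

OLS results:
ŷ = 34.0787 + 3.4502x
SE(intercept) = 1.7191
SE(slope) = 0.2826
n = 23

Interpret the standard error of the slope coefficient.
SE(slope) = 0.2826 measures the uncertainty in the estimated slope. The coefficient is estimated precisely (SE/|β̂₁| = 8.2%).

What SE measures:
- The standard error quantifies the sampling variability of the coefficient estimate
- It is the estimated standard deviation of β̂₁ across hypothetical repeated samples of the same size
- Smaller SE → more precise estimate

Relative precision:
- SE / |β̂₁| = 0.2826 / 3.4502 = 8.2%
- Rule of thumb (under 20%: precise; 20% to under 50%: moderately precise; 50% or more: imprecise) → precise

Rough 95% range (±2 SE): 3.4502 ± 0.5652 → (2.8850, 4.0154).

What drives SE(β̂₁): wider spread of x values → smaller SE; more residual scatter → larger SE.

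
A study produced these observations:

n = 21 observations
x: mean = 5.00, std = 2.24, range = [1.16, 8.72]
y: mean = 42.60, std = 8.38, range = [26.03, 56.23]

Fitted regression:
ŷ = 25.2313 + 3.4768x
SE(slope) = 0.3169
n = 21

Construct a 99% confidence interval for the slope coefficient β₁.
The 99% CI for β₁ is (2.5702, 4.3834)

Confidence interval for the slope:

The 99% CI for β₁ is: β̂₁ ± t*(α/2, n-2) × SE(β̂₁)

Step 1: Find critical t-value
- Confidence level = 0.99
- Degrees of freedom = n - 2 = 21 - 2 = 19
- t*(α/2, 19) = 2.8609

Step 2: Calculate margin of error
Margin = 2.8609 × 0.3169 = 0.9066

Step 3: Construct interval
CI = 3.4768 ± 0.9066
CI = (2.5702, 4.3834)

Interpretation: We are 99% confident that the true slope β₁ lies between 2.5702 and 4.3834.
Since 0 is outside the interval, a two-sided test at α = 0.01 would reject H₀: β₁ = 0.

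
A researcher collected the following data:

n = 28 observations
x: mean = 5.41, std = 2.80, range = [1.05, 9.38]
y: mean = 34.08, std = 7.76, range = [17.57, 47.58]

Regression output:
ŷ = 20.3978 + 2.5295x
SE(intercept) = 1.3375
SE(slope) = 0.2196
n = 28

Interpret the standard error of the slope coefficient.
SE(slope) = 0.2196 measures the uncertainty in the estimated slope. The coefficient is estimated precisely (SE/|β̂₁| = 8.7%).

What SE measures:
- The standard error quantifies the sampling variability of the coefficient estimate
- It is the estimated standard deviation of β̂₁ across hypothetical repeated samples of the same size
- Smaller SE → more precise estimate

Relative precision:
- SE / |β̂₁| = 0.2196 / 2.5295 = 8.7%
- Rule of thumb (under 20%: precise; 20% to under 50%: moderately precise; 50% or more: imprecise) → precise

Link to the t-test: t = β̂₁ / SE(β̂₁) = 2.5295 / 0.2196 = 11.5187, the statistic for H₀: β₁ = 0.

What drives SE(β̂₁): wider spread of x values → smaller SE; larger n (here n = 28) → smaller SE.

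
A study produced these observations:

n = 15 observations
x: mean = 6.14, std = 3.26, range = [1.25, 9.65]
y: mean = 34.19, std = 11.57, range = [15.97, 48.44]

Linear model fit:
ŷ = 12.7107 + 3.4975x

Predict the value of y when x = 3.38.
ŷ = 24.5323

Plug x = 3.38 into the fitted line:

ŷ = 12.7107 + 3.4975 × 3.38
ŷ = 12.7107 + 11.8216
ŷ = 24.5323

This is a point prediction; actual observations scatter around it by roughly the residual standard deviation.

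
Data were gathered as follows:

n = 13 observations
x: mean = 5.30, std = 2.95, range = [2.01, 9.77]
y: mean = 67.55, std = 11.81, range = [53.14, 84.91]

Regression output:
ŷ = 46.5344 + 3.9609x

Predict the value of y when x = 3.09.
ŷ = 58.7736

Plug x = 3.09 into the fitted line:

ŷ = 46.5344 + 3.9609 × 3.09
ŷ = 46.5344 + 12.2392
ŷ = 58.7736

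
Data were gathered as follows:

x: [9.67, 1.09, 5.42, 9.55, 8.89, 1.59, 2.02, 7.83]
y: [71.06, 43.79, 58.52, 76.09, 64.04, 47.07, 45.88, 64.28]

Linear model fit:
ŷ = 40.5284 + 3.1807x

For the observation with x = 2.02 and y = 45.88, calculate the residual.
Residual = -1.0734

The residual is the difference between the actual value and the predicted value:

Residual = y - ŷ

Step 1: Calculate predicted value
ŷ = 40.5284 + 3.1807 × 2.02
ŷ = 46.9534

Step 2: Calculate residual
Residual = 45.88 - 46.9534
Residual = -1.0734

The residual is negative, so the observed y = 45.88 sits below the regression line (the line overestimates it by 1.0734).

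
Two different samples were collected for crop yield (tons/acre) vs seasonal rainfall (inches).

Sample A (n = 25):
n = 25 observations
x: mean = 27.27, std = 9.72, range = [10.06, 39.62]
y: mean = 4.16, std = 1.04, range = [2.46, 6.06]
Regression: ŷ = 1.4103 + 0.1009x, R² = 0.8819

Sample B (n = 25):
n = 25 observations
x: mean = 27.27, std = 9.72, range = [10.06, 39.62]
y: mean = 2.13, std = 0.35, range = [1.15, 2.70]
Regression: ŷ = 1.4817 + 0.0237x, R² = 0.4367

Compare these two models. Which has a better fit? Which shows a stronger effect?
Model A has the better fit (R² = 0.8819 vs 0.4367). Model A shows the stronger effect (|β₁| = 0.1009 vs 0.0237).

Model Comparison:

Which explains more variance? (R²)
- Model A: R² = 0.8819 → 88.19% of variance in crop yield explained
- Model B: R² = 0.4367 → 43.67% of variance in crop yield explained
- 0.8819 > 0.4367 → Model A has the better fit

Effect size (slope magnitude):
- Model A: β₁ = 0.1009 → predicted crop yield rises 0.1009 tons/acre per additional inch of rainfall
- Model B: β₁ = 0.0237 → predicted crop yield rises 0.0237 tons/acre per additional inch of rainfall
- |0.1009| > |0.0237| → Model A shows the stronger marginal effect

Notes:
- R² measures how tightly points cluster around the line; β₁ measures how steep the line is — they answer different questions.
- A better fit (higher R²) doesn't necessarily mean a more important relationship.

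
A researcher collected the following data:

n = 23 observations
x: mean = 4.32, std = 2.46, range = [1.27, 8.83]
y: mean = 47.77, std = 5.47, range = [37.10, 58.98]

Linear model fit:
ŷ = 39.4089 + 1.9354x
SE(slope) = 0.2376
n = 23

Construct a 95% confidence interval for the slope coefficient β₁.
The 95% CI for β₁ is (1.4413, 2.4295)

Confidence interval for the slope:

The 95% CI for β₁ is: β̂₁ ± t*(α/2, n-2) × SE(β̂₁)

Step 1: Find critical t-value
- Confidence level = 0.95
- Degrees of freedom = n - 2 = 23 - 2 = 21
- t*(α/2, 21) = 2.0796

Step 2: Calculate margin of error
Margin = 2.0796 × 0.2376 = 0.4941

Step 3: Construct interval
CI = 1.9354 ± 0.4941
CI = (1.4413, 2.4295)

Interpretation: each one-unit increase in x is associated with a change in mean y of between 1.4413 and 2.4295, with 95% confidence.
The interval does not include 0, suggesting a significant linear relationship.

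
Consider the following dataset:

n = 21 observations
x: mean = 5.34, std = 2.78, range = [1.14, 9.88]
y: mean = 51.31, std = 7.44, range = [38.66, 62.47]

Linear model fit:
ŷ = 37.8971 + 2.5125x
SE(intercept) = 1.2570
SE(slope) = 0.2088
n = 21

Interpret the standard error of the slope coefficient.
The slope 2.5125 is pinned down to within about ±0.2088 (one SE) by these data — relative uncertainty 8.3%, i.e. precise.

What SE measures:
- The standard error quantifies the sampling variability of the coefficient estimate
- It is the estimated standard deviation of β̂₁ across hypothetical repeated samples of the same size
- Smaller SE → more precise estimate

Relative precision:
- SE / |β̂₁| = 0.2088 / 2.5125 = 8.3%
- Rule of thumb (under 20%: precise; 20% to under 50%: moderately precise; 50% or more: imprecise) → precise

Link to the t-test: t = β̂₁ / SE(β̂₁) = 2.5125 / 0.2088 = 12.0330, the statistic for H₀: β₁ = 0.

What drives SE(β̂₁): larger n (here n = 21) → smaller SE; wider spread of x values → smaller SE.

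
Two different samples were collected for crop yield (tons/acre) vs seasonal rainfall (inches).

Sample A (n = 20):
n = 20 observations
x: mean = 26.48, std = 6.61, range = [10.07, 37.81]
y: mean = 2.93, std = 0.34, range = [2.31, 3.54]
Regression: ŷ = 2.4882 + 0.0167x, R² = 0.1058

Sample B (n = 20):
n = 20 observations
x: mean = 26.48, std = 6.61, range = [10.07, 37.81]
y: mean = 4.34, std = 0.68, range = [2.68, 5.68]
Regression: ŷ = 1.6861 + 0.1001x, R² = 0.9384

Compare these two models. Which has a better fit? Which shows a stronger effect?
Model B has the better fit (R² = 0.9384 vs 0.1058). Model B shows the stronger effect (|β₁| = 0.1001 vs 0.0167).

Model Comparison:

Goodness of fit (R²):
- Model A: R² = 0.1058 → 10.58% of variance in crop yield explained
- Model B: R² = 0.9384 → 93.84% of variance in crop yield explained
- 0.9384 > 0.1058 → Model B has the better fit

Which has the larger per-inch effect? (|β₁|)
- Model A: β₁ = 0.0167 → predicted crop yield rises 0.0167 tons/acre per additional inch of rainfall
- Model B: β₁ = 0.1001 → predicted crop yield rises 0.1001 tons/acre per additional inch of rainfall
- |0.0167| < |0.1001| → Model B shows the stronger marginal effect

Notes:
- The two samples could reflect different populations, time periods, or measurement quality.
- A steeper slope doesn't make a better model if the scatter around the line is large.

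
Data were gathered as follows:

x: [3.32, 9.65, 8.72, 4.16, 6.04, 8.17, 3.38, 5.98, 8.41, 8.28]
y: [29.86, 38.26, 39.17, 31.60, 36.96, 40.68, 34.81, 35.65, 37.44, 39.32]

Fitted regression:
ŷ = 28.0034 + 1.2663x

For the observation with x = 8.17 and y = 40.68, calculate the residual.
Residual = 2.3309

The residual is the difference between the actual value and the predicted value:

Residual = y - ŷ

Step 1: Calculate predicted value
ŷ = 28.0034 + 1.2663 × 8.17
ŷ = 38.3491

Step 2: Calculate residual
Residual = 40.68 - 38.3491
Residual = 2.3309

Sign check: y > ŷ, so the point is above the line and the fit underestimates here.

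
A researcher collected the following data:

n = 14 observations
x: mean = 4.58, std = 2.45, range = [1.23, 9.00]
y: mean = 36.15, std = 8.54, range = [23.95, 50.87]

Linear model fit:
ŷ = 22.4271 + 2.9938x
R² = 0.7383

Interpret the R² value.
About 73.83% of the variability in y is accounted for by the regression on x (R² = 0.7383) — a strong linear fit.

R² = 1 − SS_res/SS_tot compares the residual scatter to the total scatter of y about its mean.

Here R² = 0.7383:
- Explained: 73.83% of the variation in y
- Unexplained (residual): 100% − 73.83% = 26.17%
- Rule of thumb (below 0.3 weak; 0.3 to below 0.7 moderate; 0.7 and above strong) → strong

Calculation: R² = 1 − (SS_res / SS_tot), where SS_res is the sum of squared residuals and SS_tot the total sum of squares.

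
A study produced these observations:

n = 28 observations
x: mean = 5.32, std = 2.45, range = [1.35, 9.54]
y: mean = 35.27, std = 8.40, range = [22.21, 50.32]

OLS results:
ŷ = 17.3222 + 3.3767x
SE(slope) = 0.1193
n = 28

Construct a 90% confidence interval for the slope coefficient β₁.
The 90% CI for β₁ is (3.1732, 3.5802)

Confidence interval for the slope:

The 90% CI for β₁ is: β̂₁ ± t*(α/2, n-2) × SE(β̂₁)

Step 1: Find critical t-value
- Confidence level = 0.9
- Degrees of freedom = n - 2 = 28 - 2 = 26
- t*(α/2, 26) = 1.7056

Step 2: Calculate margin of error
Margin = 1.7056 × 0.1193 = 0.2035

Step 3: Construct interval
CI = 3.3767 ± 0.2035
CI = (3.1732, 3.5802)

Interpretation: We are 90% confident that the true slope β₁ lies between 3.1732 and 3.5802.
Since 0 is outside the interval, a two-sided test at α = 0.10 would reject H₀: β₁ = 0.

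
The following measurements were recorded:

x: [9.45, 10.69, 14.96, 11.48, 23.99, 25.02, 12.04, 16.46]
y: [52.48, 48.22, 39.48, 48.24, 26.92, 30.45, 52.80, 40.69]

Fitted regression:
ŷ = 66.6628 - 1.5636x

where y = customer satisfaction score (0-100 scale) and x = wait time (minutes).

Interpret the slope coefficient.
For each additional minute of wait time, predicted satisfaction score decreases by approximately 1.5636 points.

The slope coefficient β₁ = -1.5636 represents the marginal effect of wait time on satisfaction score.

Interpretation:
- Wait time up by 1 minute → predicted satisfaction score decreases by 1.5636 points
- This is a linear approximation: the same per-unit change is assumed across the whole observed x range
- The sign (−) gives the direction; the magnitude 1.5636 gives the size of the effect per minute

The intercept β₀ = 66.6628 is the predicted satisfaction score when wait time = 0; since the smallest observed x is 9.45, this is an extrapolation and mainly anchors the line.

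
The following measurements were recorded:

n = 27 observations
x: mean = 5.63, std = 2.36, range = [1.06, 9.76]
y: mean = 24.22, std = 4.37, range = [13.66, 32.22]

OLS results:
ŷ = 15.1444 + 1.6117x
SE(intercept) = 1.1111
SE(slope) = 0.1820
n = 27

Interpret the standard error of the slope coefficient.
The slope 1.6117 is pinned down to within about ±0.1820 (one SE) by these data — relative uncertainty 11.3%, i.e. precise.

What SE measures:
- The standard error quantifies the sampling variability of the coefficient estimate
- It is the estimated standard deviation of β̂₁ across hypothetical repeated samples of the same size
- Smaller SE → more precise estimate

Relative precision:
- SE / |β̂₁| = 0.1820 / 1.6117 = 11.3%
- Rule of thumb (under 20%: precise; 20% to under 50%: moderately precise; 50% or more: imprecise) → precise

Link to interval estimation: a confidence interval for β₁ is β̂₁ ± t* × 0.1820, so SE sets the half-width per unit of t*.

What drives SE(β̂₁): larger n (here n = 27) → smaller SE.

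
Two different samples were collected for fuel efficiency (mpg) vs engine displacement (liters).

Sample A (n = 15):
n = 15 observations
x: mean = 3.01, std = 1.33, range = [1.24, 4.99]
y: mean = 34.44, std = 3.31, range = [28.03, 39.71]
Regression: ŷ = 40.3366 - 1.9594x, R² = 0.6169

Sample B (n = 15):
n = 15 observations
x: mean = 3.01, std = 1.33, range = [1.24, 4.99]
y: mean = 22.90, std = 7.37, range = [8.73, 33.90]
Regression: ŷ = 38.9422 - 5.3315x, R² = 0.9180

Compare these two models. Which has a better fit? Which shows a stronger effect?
Model B has the better fit (R² = 0.9180 vs 0.6169). Model B shows the stronger effect (|β₁| = 5.3315 vs 1.9594).

Model Comparison:

Fit — compare R²:
- Model A: R² = 0.6169 → 61.69% of variance in fuel efficiency explained
- Model B: R² = 0.9180 → 91.80% of variance in fuel efficiency explained
- 0.9180 > 0.6169 → Model B has the better fit

Effect size (slope magnitude):
- Model A: β₁ = -1.9594 → predicted fuel efficiency falls 1.9594 mpg per additional liter of engine displacement
- Model B: β₁ = -5.3315 → predicted fuel efficiency falls 5.3315 mpg per additional liter of engine displacement
- |-1.9594| < |-5.3315| → Model B shows the stronger marginal effect

Note: R² measures how tightly points cluster around the line; β₁ measures how steep the line is — they answer different questions.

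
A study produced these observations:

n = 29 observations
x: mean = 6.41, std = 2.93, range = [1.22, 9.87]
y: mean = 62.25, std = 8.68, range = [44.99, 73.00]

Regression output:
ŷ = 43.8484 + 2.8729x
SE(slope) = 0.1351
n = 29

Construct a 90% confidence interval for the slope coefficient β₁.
The 90% CI for β₁ is (2.6428, 3.1030)

Confidence interval for the slope:

The 90% CI for β₁ is: β̂₁ ± t*(α/2, n-2) × SE(β̂₁)

Step 1: Find critical t-value
- Confidence level = 0.9
- Degrees of freedom = n - 2 = 29 - 2 = 27
- t*(α/2, 27) = 1.7033

Step 2: Calculate margin of error
Margin = 1.7033 × 0.1351 = 0.2301

Step 3: Construct interval
CI = 2.8729 ± 0.2301
CI = (2.6428, 3.1030)

Interpretation: We are 90% confident that the true slope β₁ lies between 2.6428 and 3.1030.
The interval does not include 0, suggesting a significant linear relationship.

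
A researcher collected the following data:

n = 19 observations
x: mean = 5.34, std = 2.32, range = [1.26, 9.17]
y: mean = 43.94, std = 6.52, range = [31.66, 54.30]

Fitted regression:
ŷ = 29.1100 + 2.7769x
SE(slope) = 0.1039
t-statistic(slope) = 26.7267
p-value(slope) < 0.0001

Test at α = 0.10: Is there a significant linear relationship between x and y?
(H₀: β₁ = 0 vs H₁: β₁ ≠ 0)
Reject H₀: p-value < 0.0001 < α = 0.10. The linear relationship is significant at the 10% level.

Hypothesis test for the slope coefficient:

H₀: β₁ = 0 (no linear relationship)
H₁: β₁ ≠ 0 (linear relationship exists)

Test statistic: t = β̂₁ / SE(β̂₁) = 2.7769 / 0.1039 = 26.7267

The p-value (<0.0001) is the probability, under H₀, of a t-statistic at least as extreme as |t| = 26.7267 (two-sided, df = n − 2 = 17).

Decision rule: reject H₀ if p-value < α.
p-value < 0.0001 < α = 0.10 → reject H₀.

There is sufficient evidence at the 10% significance level to conclude that a linear relationship exists between x and y.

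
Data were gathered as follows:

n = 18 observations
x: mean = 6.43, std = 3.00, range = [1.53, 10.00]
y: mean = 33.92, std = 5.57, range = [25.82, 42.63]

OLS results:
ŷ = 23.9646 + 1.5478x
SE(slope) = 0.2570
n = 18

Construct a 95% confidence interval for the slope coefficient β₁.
The 95% CI for β₁ is (1.0030, 2.0926)

Confidence interval for the slope:

The 95% CI for β₁ is: β̂₁ ± t*(α/2, n-2) × SE(β̂₁)

Step 1: Find critical t-value
- Confidence level = 0.95
- Degrees of freedom = n - 2 = 18 - 2 = 16
- t*(α/2, 16) = 2.1199

Step 2: Calculate margin of error
Margin = 2.1199 × 0.2570 = 0.5448

Step 3: Construct interval
CI = 1.5478 ± 0.5448
CI = (1.0030, 2.0926)

Interpretation: intervals built this way capture the true β₁ in 95% of repeated samples; here the plausible range for the per-unit effect of x on y is 1.0030 to 2.0926.
Since 0 is outside the interval, a two-sided test at α = 0.05 would reject H₀: β₁ = 0.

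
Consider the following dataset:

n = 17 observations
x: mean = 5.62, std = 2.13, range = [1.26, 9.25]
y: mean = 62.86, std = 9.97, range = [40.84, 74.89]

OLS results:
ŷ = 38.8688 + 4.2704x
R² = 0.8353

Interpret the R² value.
About 83.53% of the variability in y is accounted for by the regression on x (R² = 0.8353) — a strong linear fit.

R² = 1 − SS_res/SS_tot compares the residual scatter to the total scatter of y about its mean.

Here R² = 0.8353:
- Explained: 83.53% of the variation in y
- Unexplained (residual): 100% − 83.53% = 16.47%
- Rule of thumb (below 0.3 weak; 0.3 to below 0.7 moderate; 0.7 and above strong) → strong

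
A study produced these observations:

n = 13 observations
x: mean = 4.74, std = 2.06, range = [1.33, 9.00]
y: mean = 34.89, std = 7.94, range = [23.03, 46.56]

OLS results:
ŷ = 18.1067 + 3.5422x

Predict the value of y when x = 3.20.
ŷ = 29.4417

To predict y for x = 3.20, substitute into the regression equation:

ŷ = 18.1067 + 3.5422 × 3.20
ŷ = 18.1067 + 11.3350
ŷ = 29.4417

This is a point prediction; actual observations scatter around it by roughly the residual standard deviation.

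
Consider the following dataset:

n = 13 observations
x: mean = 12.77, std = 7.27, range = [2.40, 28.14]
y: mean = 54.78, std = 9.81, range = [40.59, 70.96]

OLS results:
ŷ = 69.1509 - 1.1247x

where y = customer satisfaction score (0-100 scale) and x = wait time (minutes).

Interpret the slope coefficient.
An increase of one minute in wait time is associated with a 1.1247 points decrease in predicted satisfaction score.

β₁ = -1.1247 is the change in predicted satisfaction score (points) per additional minute of wait time.

Interpretation:
- Wait time up by 1 minute → predicted satisfaction score decreases by 1.1247 points
- This is a linear approximation: the same per-unit change is assumed across the whole observed x range

The intercept β₀ = 69.1509 is the predicted satisfaction score when wait time = 0; since the smallest observed x is 2.40, this is an extrapolation and mainly anchors the line.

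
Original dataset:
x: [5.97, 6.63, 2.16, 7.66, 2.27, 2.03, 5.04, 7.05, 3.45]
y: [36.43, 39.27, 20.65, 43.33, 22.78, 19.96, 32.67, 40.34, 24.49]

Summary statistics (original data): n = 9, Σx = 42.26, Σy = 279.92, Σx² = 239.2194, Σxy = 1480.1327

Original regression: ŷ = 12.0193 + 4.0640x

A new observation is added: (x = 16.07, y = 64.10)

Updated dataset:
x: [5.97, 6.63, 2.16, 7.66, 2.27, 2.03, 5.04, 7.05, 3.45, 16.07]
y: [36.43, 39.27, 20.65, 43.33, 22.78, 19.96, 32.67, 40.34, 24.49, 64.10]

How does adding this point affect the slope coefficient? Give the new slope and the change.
New slope β₁ = 3.2027 versus 4.0640 before: a change of -0.8613 (-21.2%).

The new point has HIGH LEVERAGE: x = 16.07 is far from the original mean x̄ = 42.26/9 ≈ 4.70 (original range [2.03, 7.66]).

Step 1: Update the sums with the new point (n goes from 9 to 10)
Σx  = 42.26 + 16.07 = 58.33
Σy  = 279.92 + 64.10 = 344.02
Σx² = 239.2194 + 16.07² = 239.2194 + 258.2449 = 497.4643
Σxy = 1480.1327 + 16.07×64.10 = 1480.1327 + 1030.0870 = 2510.2197

Step 2: Recompute the slope with b₁ = (nΣxy − ΣxΣy) / (nΣx² − (Σx)²)
Numerator   = 10×2510.2197 − 58.33×344.02 = 25102.1970 − 20066.6866 = 5035.5104
Denominator = 10×497.4643 − 58.33² = 4974.6430 − 3402.3889 = 1572.2541
b₁(new) = 5035.5104 / 1572.2541 = 3.2027

(Same formula on the original sums: (9×1480.1327 − 42.26×279.92) / (9×239.2194 − 42.26²) = 1491.7751 / 367.0670 = 4.0640, matching the given fit.)

Step 3: Change in slope
Δβ₁ = 3.2027 − 4.0640 = -0.8613
Relative change = -0.8613 / 4.0640 × 100% = -21.2%
→ the slope decreases when the point is added.

A high-leverage point only changes the slope if it is off the original line; here y = 64.10 is below the original trend, so the slope decreases.
In practice: refit with and without it and report both if conclusions differ; investigate whether it comes from the same population as the rest of the sample.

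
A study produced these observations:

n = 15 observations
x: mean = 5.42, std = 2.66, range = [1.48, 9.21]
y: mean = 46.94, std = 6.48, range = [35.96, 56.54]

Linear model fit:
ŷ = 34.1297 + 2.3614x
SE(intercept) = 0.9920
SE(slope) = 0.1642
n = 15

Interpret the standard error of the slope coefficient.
SE(β̂₁) = 0.1642 is the estimated standard deviation of the slope estimate across repeated samples; relative to β̂₁ = 2.3614 that is 7.0%, a precise estimate.

SE(β̂₁) = s / √Sxx, where s is the residual standard deviation and Sxx = Σ(x − x̄)². It is the yardstick for how far β̂₁ = 2.3614 could plausibly be from the true slope.

Relative precision:
- SE / |β̂₁| = 0.1642 / 2.3614 = 7.0%
- Rule of thumb (under 20%: precise; 20% to under 50%: moderately precise; 50% or more: imprecise) → precise

Rough 95% range (±2 SE): 2.3614 ± 0.3284 → (2.0330, 2.6898).

What drives SE(β̂₁): wider spread of x values → smaller SE.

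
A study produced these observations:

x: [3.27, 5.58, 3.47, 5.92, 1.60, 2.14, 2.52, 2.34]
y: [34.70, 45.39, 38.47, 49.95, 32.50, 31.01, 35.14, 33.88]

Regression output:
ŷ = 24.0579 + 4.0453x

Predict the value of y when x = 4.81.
ŷ = 43.5158

x = 4.81 lies inside the observed range [1.60, 5.92], so the fitted equation applies directly:

ŷ = 24.0579 + 4.0453 × 4.81
ŷ = 24.0579 + 19.4579
ŷ = 43.5158

This is the fitted mean response at that x — an individual observation would come with a wider prediction interval.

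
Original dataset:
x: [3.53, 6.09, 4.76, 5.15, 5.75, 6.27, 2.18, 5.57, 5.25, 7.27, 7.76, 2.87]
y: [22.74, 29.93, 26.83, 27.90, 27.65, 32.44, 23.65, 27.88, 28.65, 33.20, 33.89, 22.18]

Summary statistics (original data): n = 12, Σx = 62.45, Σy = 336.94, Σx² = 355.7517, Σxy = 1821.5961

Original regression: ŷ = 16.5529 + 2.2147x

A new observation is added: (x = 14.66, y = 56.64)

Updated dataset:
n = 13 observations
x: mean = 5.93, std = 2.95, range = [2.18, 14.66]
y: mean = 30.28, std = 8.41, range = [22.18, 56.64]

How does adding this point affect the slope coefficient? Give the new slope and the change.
New slope β₁ = 2.8018 versus 2.2147 before: a change of +0.5871 (+26.5%).

The new point has HIGH LEVERAGE: x = 14.66 is far from the original mean x̄ = 62.45/12 ≈ 5.20 (original range [2.18, 7.76]).

Step 1: Update the sums with the new point (n goes from 12 to 13)
Σx  = 62.45 + 14.66 = 77.11
Σy  = 336.94 + 56.64 = 393.58
Σx² = 355.7517 + 14.66² = 355.7517 + 214.9156 = 570.6673
Σxy = 1821.5961 + 14.66×56.64 = 1821.5961 + 830.3424 = 2651.9385

Step 2: Recompute the slope with b₁ = (nΣxy − ΣxΣy) / (nΣx² − (Σx)²)
Numerator   = 13×2651.9385 − 77.11×393.58 = 34475.2005 − 30348.9538 = 4126.2467
Denominator = 13×570.6673 − 77.11² = 7418.6749 − 5945.9521 = 1472.7228
b₁(new) = 4126.2467 / 1472.7228 = 2.8018

(Same formula on the original sums: (12×1821.5961 − 62.45×336.94) / (12×355.7517 − 62.45²) = 817.2502 / 369.0179 = 2.2147, matching the given fit.)

Step 3: Change in slope
Δβ₁ = 2.8018 − 2.2147 = +0.5871
Relative change = +0.5871 / 2.2147 × 100% = +26.5%
→ the slope increases when the point is added.

A high-leverage point only changes the slope if it is off the original line; here y = 56.64 is above the original trend, so the slope increases.
In practice: check such a point for data-entry or measurement error; examine leverage (hᵢ) and Cook's distance rather than deleting it automatically.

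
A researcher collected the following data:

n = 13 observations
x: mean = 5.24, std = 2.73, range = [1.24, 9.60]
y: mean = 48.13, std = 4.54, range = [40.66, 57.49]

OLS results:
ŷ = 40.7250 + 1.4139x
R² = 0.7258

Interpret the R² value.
About 72.58% of the variability in y is accounted for by the regression on x (R² = 0.7258) — a strong linear fit.

R² = 1 − SS_res/SS_tot compares the residual scatter to the total scatter of y about its mean.

Here R² = 0.7258:
- Explained: 72.58% of the variation in y
- Unexplained (residual): 100% − 72.58% = 27.42%
- Rule of thumb (below 0.3 weak; 0.3 to below 0.7 moderate; 0.7 and above strong) → strong

Note: R² never decreases when predictors are added, so it should not be used alone to compare models of different size.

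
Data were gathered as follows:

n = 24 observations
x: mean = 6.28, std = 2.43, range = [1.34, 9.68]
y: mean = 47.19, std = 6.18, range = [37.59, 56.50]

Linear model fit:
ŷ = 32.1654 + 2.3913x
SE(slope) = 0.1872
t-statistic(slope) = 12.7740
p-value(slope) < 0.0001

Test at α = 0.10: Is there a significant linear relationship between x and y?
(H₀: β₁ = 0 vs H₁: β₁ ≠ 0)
Reject H₀: p-value < 0.0001 < α = 0.10. The linear relationship is significant at the 10% level.

Hypothesis test for the slope coefficient:

H₀: β₁ = 0 (no linear relationship)
H₁: β₁ ≠ 0 (linear relationship exists)

Test statistic: t = β̂₁ / SE(β̂₁) = 2.3913 / 0.1872 = 12.7740

The p-value (<0.0001) is the probability, under H₀, of a t-statistic at least as extreme as |t| = 12.7740 (two-sided, df = n − 2 = 22).

Decision rule: reject H₀ if p-value < α.
p-value < 0.0001 < α = 0.10 → reject H₀.

Conclusion: the linear association between x and y is significant at the 10% level.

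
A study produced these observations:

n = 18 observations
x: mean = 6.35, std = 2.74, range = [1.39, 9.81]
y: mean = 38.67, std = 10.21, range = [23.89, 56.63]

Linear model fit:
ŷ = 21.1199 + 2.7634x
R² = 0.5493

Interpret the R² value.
The model explains 54.93% of the variance in y (R² = 0.5493), leaving 45.07% unexplained; the fit is moderate.

The coefficient of determination R² is the fraction of the total variation in y that the fitted line accounts for.

Here R² = 0.5493:
- Explained: 54.93% of the variation in y
- Unexplained (residual): 100% − 54.93% = 45.07%
- Rule of thumb (below 0.3 weak; 0.3 to below 0.7 moderate; 0.7 and above strong) → moderate

Calculation: R² = 1 − (SS_res / SS_tot), where SS_res is the sum of squared residuals and SS_tot the total sum of squares.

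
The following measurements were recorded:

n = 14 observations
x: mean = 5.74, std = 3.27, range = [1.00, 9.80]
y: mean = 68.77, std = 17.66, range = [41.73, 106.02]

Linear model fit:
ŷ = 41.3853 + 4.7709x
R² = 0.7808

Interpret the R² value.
The model explains 78.08% of the variance in y (R² = 0.7808), leaving 21.92% unexplained; the fit is strong.

The coefficient of determination R² is the fraction of the total variation in y that the fitted line accounts for.

Here R² = 0.7808:
- Explained: 78.08% of the variation in y
- Unexplained (residual): 100% − 78.08% = 21.92%
- Rule of thumb (below 0.3 weak; 0.3 to below 0.7 moderate; 0.7 and above strong) → strong

Note: R² never decreases when predictors are added, so it should not be used alone to compare models of different size.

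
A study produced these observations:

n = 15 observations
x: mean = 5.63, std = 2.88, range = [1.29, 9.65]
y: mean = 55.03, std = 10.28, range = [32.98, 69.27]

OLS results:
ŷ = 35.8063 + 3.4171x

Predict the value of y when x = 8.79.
ŷ = 65.8426

Plug x = 8.79 into the fitted line:

ŷ = 35.8063 + 3.4171 × 8.79
ŷ = 35.8063 + 30.0363
ŷ = 65.8426

This is a point prediction; actual observations scatter around it by roughly the residual standard deviation.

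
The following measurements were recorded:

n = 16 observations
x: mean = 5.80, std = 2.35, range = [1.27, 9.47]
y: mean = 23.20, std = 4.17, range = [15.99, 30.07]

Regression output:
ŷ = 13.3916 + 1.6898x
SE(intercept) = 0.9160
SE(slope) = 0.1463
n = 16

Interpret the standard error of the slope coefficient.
The slope 1.6898 is pinned down to within about ±0.1463 (one SE) by these data — relative uncertainty 8.7%, i.e. precise.

SE(β̂₁) = 0.1463 says: if we drew many samples of n = 16 from the same population and refit each time, the fitted slopes would scatter with a standard deviation of roughly 0.1463 around the true β₁.

Relative precision:
- SE / |β̂₁| = 0.1463 / 1.6898 = 8.7%
- Rule of thumb (under 20%: precise; 20% to under 50%: moderately precise; 50% or more: imprecise) → precise

Link to interval estimation: a confidence interval for β₁ is β̂₁ ± t* × 0.1463, so SE sets the half-width per unit of t*.

What drives SE(β̂₁): more residual scatter → larger SE; wider spread of x values → smaller SE.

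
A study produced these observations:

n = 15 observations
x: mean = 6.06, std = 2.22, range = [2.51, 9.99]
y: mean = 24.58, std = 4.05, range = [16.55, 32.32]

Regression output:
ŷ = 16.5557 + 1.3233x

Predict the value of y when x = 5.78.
ŷ = 24.2044

To predict y for x = 5.78, substitute into the regression equation:

ŷ = 16.5557 + 1.3233 × 5.78
ŷ = 16.5557 + 7.6487
ŷ = 24.2044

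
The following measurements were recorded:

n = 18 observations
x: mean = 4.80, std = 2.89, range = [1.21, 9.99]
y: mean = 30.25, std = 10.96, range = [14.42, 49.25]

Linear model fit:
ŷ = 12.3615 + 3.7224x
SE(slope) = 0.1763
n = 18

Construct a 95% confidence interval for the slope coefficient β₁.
The 95% CI for β₁ is (3.3487, 4.0961)

Confidence interval for the slope:

The 95% CI for β₁ is: β̂₁ ± t*(α/2, n-2) × SE(β̂₁)

Step 1: Find critical t-value
- Confidence level = 0.95
- Degrees of freedom = n - 2 = 18 - 2 = 16
- t*(α/2, 16) = 2.1199

Step 2: Calculate margin of error
Margin = 2.1199 × 0.1763 = 0.3737

Step 3: Construct interval
CI = 3.7224 ± 0.3737
CI = (3.3487, 4.0961)

Interpretation: intervals built this way capture the true β₁ in 95% of repeated samples; here the plausible range for the per-unit effect of x on y is 3.3487 to 4.0961.
Since 0 is outside the interval, a two-sided test at α = 0.05 would reject H₀: β₁ = 0.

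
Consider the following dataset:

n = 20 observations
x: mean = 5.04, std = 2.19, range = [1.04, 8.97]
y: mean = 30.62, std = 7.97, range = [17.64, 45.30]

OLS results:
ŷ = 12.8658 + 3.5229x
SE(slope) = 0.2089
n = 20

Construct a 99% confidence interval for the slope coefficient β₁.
The 99% CI for β₁ is (2.9216, 4.1242)

Confidence interval for the slope:

The 99% CI for β₁ is: β̂₁ ± t*(α/2, n-2) × SE(β̂₁)

Step 1: Find critical t-value
- Confidence level = 0.99
- Degrees of freedom = n - 2 = 20 - 2 = 18
- t*(α/2, 18) = 2.8784

Step 2: Calculate margin of error
Margin = 2.8784 × 0.2089 = 0.6013

Step 3: Construct interval
CI = 3.5229 ± 0.6013
CI = (2.9216, 4.1242)

Interpretation: intervals built this way capture the true β₁ in 99% of repeated samples; here the plausible range for the per-unit effect of x on y is 2.9216 to 4.1242.
Both endpoints are positive, so the data support a genuinely positive slope at this confidence level.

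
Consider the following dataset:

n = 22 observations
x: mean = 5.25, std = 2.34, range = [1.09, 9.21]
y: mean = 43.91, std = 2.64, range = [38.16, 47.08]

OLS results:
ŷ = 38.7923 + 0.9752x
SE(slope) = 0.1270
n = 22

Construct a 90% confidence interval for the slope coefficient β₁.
The 90% CI for β₁ is (0.7562, 1.1942)

Confidence interval for the slope:

The 90% CI for β₁ is: β̂₁ ± t*(α/2, n-2) × SE(β̂₁)

Step 1: Find critical t-value
- Confidence level = 0.9
- Degrees of freedom = n - 2 = 22 - 2 = 20
- t*(α/2, 20) = 1.7247

Step 2: Calculate margin of error
Margin = 1.7247 × 0.1270 = 0.2190

Step 3: Construct interval
CI = 0.9752 ± 0.2190
CI = (0.7562, 1.1942)

Interpretation: intervals built this way capture the true β₁ in 90% of repeated samples; here the plausible range for the per-unit effect of x on y is 0.7562 to 1.1942.
Both endpoints are positive, so the data support a genuinely positive slope at this confidence level.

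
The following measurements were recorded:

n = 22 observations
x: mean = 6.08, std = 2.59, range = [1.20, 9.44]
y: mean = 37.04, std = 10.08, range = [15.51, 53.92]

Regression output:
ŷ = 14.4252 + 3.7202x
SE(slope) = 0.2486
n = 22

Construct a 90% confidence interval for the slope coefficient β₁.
The 90% CI for β₁ is (3.2914, 4.1490)

Confidence interval for the slope:

The 90% CI for β₁ is: β̂₁ ± t*(α/2, n-2) × SE(β̂₁)

Step 1: Find critical t-value
- Confidence level = 0.9
- Degrees of freedom = n - 2 = 22 - 2 = 20
- t*(α/2, 20) = 1.7247

Step 2: Calculate margin of error
Margin = 1.7247 × 0.2486 = 0.4288

Step 3: Construct interval
CI = 3.7202 ± 0.4288
CI = (3.2914, 4.1490)

Interpretation: We are 90% confident that the true slope β₁ lies between 3.2914 and 4.1490.
Both endpoints are positive, so the data support a genuinely positive slope at this confidence level.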